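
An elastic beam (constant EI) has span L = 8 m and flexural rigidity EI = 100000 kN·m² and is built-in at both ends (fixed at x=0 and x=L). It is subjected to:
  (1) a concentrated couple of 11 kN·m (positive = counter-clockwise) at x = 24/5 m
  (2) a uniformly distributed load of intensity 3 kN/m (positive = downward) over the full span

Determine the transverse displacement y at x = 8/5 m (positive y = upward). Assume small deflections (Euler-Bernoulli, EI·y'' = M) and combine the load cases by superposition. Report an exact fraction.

Load 1 — applied couple M₀=11 kN·m at a=24/5 m (b=L-a=16/5):
  y_1 = (R_Ax³/6 - M_Ax²/2)/EI  [x≤a] with R_A=99/50, M_A=88/25 = ((99/50)·(8/5)³/6 - (88/25)·(8/5)²/2)/100000 = -308/9765625 m
Load 2 — uniform load w=3 kN/m over full span:
  y_2 = -wx²(L-x)²/(24EI) = -3·(8/5)²·(8-(8/5))²/(24·100000) = -256/1953125 m
Superposition: y = Σ y_i = -1588/9765625 m ≈ -0.000163 m

y(8/5) = -1588/9765625 m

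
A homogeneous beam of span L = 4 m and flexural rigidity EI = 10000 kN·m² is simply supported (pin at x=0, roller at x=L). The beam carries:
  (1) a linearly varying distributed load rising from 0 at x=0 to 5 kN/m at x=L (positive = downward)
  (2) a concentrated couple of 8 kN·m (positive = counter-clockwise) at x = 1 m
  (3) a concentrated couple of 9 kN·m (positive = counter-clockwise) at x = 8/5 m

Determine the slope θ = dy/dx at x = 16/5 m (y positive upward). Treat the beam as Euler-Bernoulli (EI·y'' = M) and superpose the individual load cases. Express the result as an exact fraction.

θ(16/5) = -799/11250000 rad

Load 1 — triangular load w₀=5 kN/m (0→w₀ over full span):
  θ_1 = -w₀(7L⁴-30L²x²+15x⁴)/(360LEI) = -5·(7·4⁴-30·4²·(16/5)²+15·(16/5)⁴)/(360·4·10000) = 757/1406250 rad
Load 2 — applied couple M₀=8 kN·m at a=1 m (b=L-a=3):
  θ_2 = (M₀x²/(2L)-M₀(x-a)+C₁)/EI  [x>a] with C₁=M₀(3b²-L²)/(6L)=11/3 = (8·(16/5)²/(2·4)-8·((16/5)-1)+(11/3))/10000 = -277/750000 rad
Load 3 — applied couple M₀=9 kN·m at a=8/5 m (b=L-a=12/5):
  θ_3 = (M₀x²/(2L)-M₀(x-a)+C₁)/EI  [x>a] with C₁=M₀(3b²-L²)/(6L)=12/25 = (9·(16/5)²/(2·4)-9·((16/5)-(8/5))+(12/25))/10000 = -3/12500 rad
Superposition: θ = Σ θ_i = -799/11250000 rad ≈ -0.000071 rad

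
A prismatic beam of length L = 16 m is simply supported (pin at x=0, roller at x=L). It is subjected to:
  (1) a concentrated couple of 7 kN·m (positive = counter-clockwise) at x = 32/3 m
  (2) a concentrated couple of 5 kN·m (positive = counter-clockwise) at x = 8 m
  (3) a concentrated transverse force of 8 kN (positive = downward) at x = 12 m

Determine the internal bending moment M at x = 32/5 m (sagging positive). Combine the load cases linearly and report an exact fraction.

M(32/5) = 88/5 kN·m

Load 1 — applied couple M₀=7 kN·m at a=32/3 m (b=L-a=16/3):
  M_1 = M₀x/L  [x≤a] = 7·(32/5)/16 = 14/5 kN·m
Load 2 — applied couple M₀=5 kN·m at a=8 m (b=L-a=8):
  M_2 = M₀x/L  [x≤a] = 5·(32/5)/16 = 2 kN·m
Load 3 — point force P=8 kN at a=12 m (b=L-a=4):
  M_3 = Pbx/L  [x≤a] = 8·4·(32/5)/16 = 64/5 kN·m
Superposition: M = Σ M_i = 88/5 kN·m ≈ 17.600000 kN·m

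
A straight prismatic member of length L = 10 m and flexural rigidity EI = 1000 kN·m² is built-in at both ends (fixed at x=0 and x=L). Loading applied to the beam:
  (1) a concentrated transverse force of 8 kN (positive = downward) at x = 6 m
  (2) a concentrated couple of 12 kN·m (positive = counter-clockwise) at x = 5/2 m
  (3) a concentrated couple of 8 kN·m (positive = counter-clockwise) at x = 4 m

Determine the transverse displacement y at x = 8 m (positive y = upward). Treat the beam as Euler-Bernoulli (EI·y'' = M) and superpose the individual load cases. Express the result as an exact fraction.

Load 1 — point force P=8 kN at a=6 m (b=L-a=4):
  y_1 = -Pa²(L-x)²(3bL-(3b+a)(L-x))/(6L³EI)  [x>a] = -8·6²·(10-8)²·(3·4·10-(3·4+6)·(10-8))/(6·10³·1000) = -252/15625 m
Load 2 — applied couple M₀=12 kN·m at a=5/2 m (b=L-a=15/2):
  y_2 = (R_Ax³/6 - M_Ax²/2 - M₀(x-a)²/2)/EI  [x>a] with R_A=27/20, M_A=-9/4 = ((27/20)·8³/6 - (-9/4)·8²/2 - 12·(8-(5/2))²/2)/1000 = 57/10000 m
Load 3 — applied couple M₀=8 kN·m at a=4 m (b=L-a=6):
  y_3 = (R_Ax³/6 - M_Ax²/2 - M₀(x-a)²/2)/EI  [x>a] with R_A=144/125, M_A=24/25 = ((144/125)·8³/6 - (24/25)·8²/2 - 8·(8-4)²/2)/1000 = 56/15625 m
Superposition: y = Σ y_i = -1711/250000 m ≈ -0.006844 m

y(8) = -1711/250000 m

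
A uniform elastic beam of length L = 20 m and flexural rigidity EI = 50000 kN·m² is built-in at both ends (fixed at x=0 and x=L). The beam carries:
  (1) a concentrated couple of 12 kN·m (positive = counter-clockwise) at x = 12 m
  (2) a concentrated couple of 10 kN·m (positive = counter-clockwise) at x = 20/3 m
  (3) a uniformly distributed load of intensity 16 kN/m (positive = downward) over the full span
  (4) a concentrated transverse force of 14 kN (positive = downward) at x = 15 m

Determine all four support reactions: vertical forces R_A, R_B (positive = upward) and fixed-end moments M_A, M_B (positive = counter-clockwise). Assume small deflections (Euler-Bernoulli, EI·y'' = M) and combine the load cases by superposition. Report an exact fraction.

Load 1 — applied couple M₀=12 kN·m at a=12 m (b=L-a=8):
  R_A = 6M₀ab/L³ = 6·12·12·8/20³ = 108/125 kN
  M_A = M₀b(2a-b)/L² = 12·8·(2·12-8)/20² = 96/25 kN·m
  R_B = -6M₀ab/L³ = -6·12·12·8/20³ = -108/125 kN
  M_B = M₀a(2b-a)/L² = 12·12·(2·8-12)/20² = 36/25 kN·m
Load 2 — applied couple M₀=10 kN·m at a=20/3 m (b=L-a=40/3):
  R_A = 6M₀ab/L³ = 6·10·(20/3)·(40/3)/20³ = 2/3 kN
  M_A = M₀b(2a-b)/L² = 10·(40/3)·(2·(20/3)-(40/3))/20² = 0 kN·m
  R_B = -6M₀ab/L³ = -6·10·(20/3)·(40/3)/20³ = -2/3 kN
  M_B = M₀a(2b-a)/L² = 10·(20/3)·(2·(40/3)-(20/3))/20² = 10/3 kN·m
Load 3 — uniform load w=16 kN/m over full span:
  R_A = wL/2 = 16·20/2 = 160 kN
  M_A = wL²/12 = 16·20²/12 = 1600/3 kN·m
  R_B = wL/2 = 16·20/2 = 160 kN
  M_B = -wL²/12 = -16·20²/12 = -1600/3 kN·m
Load 4 — point force P=14 kN at a=15 m (b=L-a=5):
  R_A = Pb²(3a+b)/L³ = 14·5²·(3·15+5)/20³ = 35/16 kN
  M_A = Pab²/L² = 14·15·5²/20² = 105/8 kN·m
  R_B = Pa²(a+3b)/L³ = 14·15²·(15+3·5)/20³ = 189/16 kN
  M_B = -Pa²b/L² = -14·15²·5/20² = -315/8 kN·m
Superposition: R_A = 982309/6000 kN, M_A = 330179/600 kN·m, R_B = 1021691/6000 kN, M_B = -113587/200 kN·m

R_A = 982309/6000 kN, M_A = 330179/600 kN·m, R_B = 1021691/6000 kN, M_B = -113587/200 kN·m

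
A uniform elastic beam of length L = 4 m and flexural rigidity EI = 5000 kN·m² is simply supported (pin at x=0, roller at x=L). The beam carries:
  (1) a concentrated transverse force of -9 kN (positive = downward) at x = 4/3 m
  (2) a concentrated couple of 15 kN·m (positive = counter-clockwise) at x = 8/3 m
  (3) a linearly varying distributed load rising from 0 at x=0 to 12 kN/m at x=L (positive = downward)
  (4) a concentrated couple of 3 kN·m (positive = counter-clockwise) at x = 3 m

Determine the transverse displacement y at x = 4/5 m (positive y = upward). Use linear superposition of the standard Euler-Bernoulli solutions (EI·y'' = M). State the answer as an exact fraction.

Load 1 — point force P=-9 kN at a=4/3 m (b=L-a=8/3):
  y_1 = -Pbx(L²-b²-x²)/(6LEI)  [x≤a] = -(-9)·(8/3)·(4/5)·(4²-(8/3)²-(4/5)²)/(6·4·5000) = 928/703125 m
Load 2 — applied couple M₀=15 kN·m at a=8/3 m (b=L-a=4/3):
  y_2 = (M₀x³/(6L)+C₁x)/EI  [x≤a] with C₁=M₀(3b²-L²)/(6L)=-20/3 = (15·(4/5)³/(6·4)+(-20/3)·(4/5))/5000 = -47/46875 m
Load 3 — triangular load w₀=12 kN/m (0→w₀ over full span):
  y_3 = -w₀x(7L⁴-10L²x²+3x⁴)/(360LEI) = -12·(4/5)·(7·4⁴-10·4²·(4/5)²+3·(4/5)⁴)/(360·4·5000) = -22016/9765625 m
Load 4 — applied couple M₀=3 kN·m at a=3 m (b=L-a=1):
  y_4 = (M₀x³/(6L)+C₁x)/EI  [x≤a] with C₁=M₀(3b²-L²)/(6L)=-13/8 = (3·(4/5)³/(6·4)+(-13/8)·(4/5))/5000 = -309/1250000 m
Superposition: y = Σ y_i = -3071929/1406250000 m ≈ -0.002184 m

y(4/5) = -3071929/1406250000 m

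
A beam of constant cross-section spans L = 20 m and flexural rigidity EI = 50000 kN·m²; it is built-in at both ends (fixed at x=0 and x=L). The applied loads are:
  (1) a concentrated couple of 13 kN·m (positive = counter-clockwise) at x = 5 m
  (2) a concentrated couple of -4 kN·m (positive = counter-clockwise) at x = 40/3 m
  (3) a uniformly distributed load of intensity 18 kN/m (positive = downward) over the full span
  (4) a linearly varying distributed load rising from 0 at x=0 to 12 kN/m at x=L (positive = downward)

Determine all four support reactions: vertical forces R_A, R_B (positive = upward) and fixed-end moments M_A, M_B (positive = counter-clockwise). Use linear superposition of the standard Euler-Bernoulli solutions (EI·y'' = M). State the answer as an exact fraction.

Load 1 — applied couple M₀=13 kN·m at a=5 m (b=L-a=15):
  R_A = 6M₀ab/L³ = 6·13·5·15/20³ = 117/160 kN
  M_A = M₀b(2a-b)/L² = 13·15·(2·5-15)/20² = -39/16 kN·m
  R_B = -6M₀ab/L³ = -6·13·5·15/20³ = -117/160 kN
  M_B = M₀a(2b-a)/L² = 13·5·(2·15-5)/20² = 65/16 kN·m
Load 2 — applied couple M₀=-4 kN·m at a=40/3 m (b=L-a=20/3):
  R_A = 6M₀ab/L³ = 6·(-4)·(40/3)·(20/3)/20³ = -4/15 kN
  M_A = M₀b(2a-b)/L² = (-4)·(20/3)·(2·(40/3)-(20/3))/20² = -4/3 kN·m
  R_B = -6M₀ab/L³ = -6·(-4)·(40/3)·(20/3)/20³ = 4/15 kN
  M_B = M₀a(2b-a)/L² = (-4)·(40/3)·(2·(20/3)-(40/3))/20² = 0 kN·m
Load 3 — uniform load w=18 kN/m over full span:
  R_A = wL/2 = 18·20/2 = 180 kN
  M_A = wL²/12 = 18·20²/12 = 600 kN·m
  R_B = wL/2 = 18·20/2 = 180 kN
  M_B = -wL²/12 = -18·20²/12 = -600 kN·m
Load 4 — triangular load w₀=12 kN/m (0→w₀ over full span):
  R_A = 3w₀L/20 = 3·12·20/20 = 36 kN
  M_A = w₀L²/30 = 12·20²/30 = 160 kN·m
  R_B = 7w₀L/20 = 7·12·20/20 = 84 kN
  M_B = -w₀L²/20 = -12·20²/20 = -240 kN·m
Superposition: R_A = 103903/480 kN, M_A = 36299/48 kN·m, R_B = 126497/480 kN, M_B = -13375/16 kN·m

R_A = 103903/480 kN, M_A = 36299/48 kN·m, R_B = 126497/480 kN, M_B = -13375/16 kN·m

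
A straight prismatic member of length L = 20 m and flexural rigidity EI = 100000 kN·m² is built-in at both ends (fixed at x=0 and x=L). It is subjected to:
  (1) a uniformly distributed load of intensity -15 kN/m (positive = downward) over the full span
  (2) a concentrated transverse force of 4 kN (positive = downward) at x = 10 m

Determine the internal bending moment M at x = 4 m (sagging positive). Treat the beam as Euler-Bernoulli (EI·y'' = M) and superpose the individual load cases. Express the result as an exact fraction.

Load 1 — uniform load w=-15 kN/m over full span:
  M_1 = wLx/2 - wL²/12 - wx²/2 = (-15)·20·4/2 - (-15)·20²/12 - (-15)·4²/2 = 20 kN·m
Load 2 — point force P=4 kN at a=10 m (b=L-a=10):
  M_2 = Pb²(3a+b)x/L³ - Pab²/L²  [x≤a] = 4·10²·(3·10+10)·4/20³ - 4·10·10²/20² = -2 kN·m
Superposition: M = Σ M_i = 18 kN·m ≈ 18.000000 kN·m

M(4) = 18 kN·m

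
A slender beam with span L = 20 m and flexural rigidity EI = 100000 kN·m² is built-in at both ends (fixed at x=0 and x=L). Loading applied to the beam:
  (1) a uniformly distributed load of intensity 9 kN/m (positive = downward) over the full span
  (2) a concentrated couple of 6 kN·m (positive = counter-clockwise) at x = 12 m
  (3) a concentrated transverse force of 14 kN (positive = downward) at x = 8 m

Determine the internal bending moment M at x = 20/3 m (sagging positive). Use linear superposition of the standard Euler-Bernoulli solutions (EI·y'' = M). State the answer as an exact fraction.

Load 1 — uniform load w=9 kN/m over full span:
  M_1 = wLx/2 - wL²/12 - wx²/2 = 9·20·(20/3)/2 - 9·20²/12 - 9·(20/3)²/2 = 100 kN·m
Load 2 — applied couple M₀=6 kN·m at a=12 m (b=L-a=8):
  M_2 = R_Ax - M_A  [x≤a] with R_A=54/125, M_A=48/25 = (54/125)·(20/3) - (48/25) = 24/25 kN·m
Load 3 — point force P=14 kN at a=8 m (b=L-a=12):
  M_3 = Pb²(3a+b)x/L³ - Pab²/L²  [x≤a] = 14·12²·(3·8+12)·(20/3)/20³ - 14·8·12²/20² = 504/25 kN·m
Superposition: M = Σ M_i = 3028/25 kN·m ≈ 121.120000 kN·m

M(20/3) = 3028/25 kN·m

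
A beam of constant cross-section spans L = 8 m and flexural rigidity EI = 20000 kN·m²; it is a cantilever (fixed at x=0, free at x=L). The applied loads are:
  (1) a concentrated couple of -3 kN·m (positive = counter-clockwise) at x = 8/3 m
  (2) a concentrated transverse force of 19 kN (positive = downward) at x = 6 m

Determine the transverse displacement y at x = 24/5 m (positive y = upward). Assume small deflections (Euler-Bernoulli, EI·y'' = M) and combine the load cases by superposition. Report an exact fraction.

y(24/5) = -11611/234375 m

Load 1 — applied couple M₀=-3 kN·m at a=8/3 m (b=L-a=16/3):
  y_1 = M₀a(2x-a)/(2EI)  [x>a] = (-3)·(8/3)·(2·(24/5)-(8/3))/(2·20000) = -13/9375 m
Load 2 — point force P=19 kN at a=6 m (b=L-a=2):
  y_2 = -Px²(3a-x)/(6EI)  [x≤a] = -19·(24/5)²·(3·6-(24/5))/(6·20000) = -3762/78125 m
Superposition: y = Σ y_i = -11611/234375 m ≈ -0.049540 m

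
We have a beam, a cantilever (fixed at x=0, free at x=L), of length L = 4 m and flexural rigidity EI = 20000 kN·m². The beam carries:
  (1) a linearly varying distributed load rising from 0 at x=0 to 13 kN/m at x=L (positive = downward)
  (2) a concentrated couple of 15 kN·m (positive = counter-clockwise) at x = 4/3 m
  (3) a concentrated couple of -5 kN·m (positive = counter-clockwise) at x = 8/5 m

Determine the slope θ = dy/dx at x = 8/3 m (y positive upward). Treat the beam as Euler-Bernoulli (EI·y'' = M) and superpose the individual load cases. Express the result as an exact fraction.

θ(8/3) = -5303/1215000 rad

Load 1 — triangular load w₀=13 kN/m (0→w₀ over full span):
  θ_1 = (w₀Lx²/4-w₀L²x/3-w₀x⁴/(24L))/EI = (13·4·(8/3)²/4-13·4²·(8/3)/3-13·(8/3)⁴/(24·4))/20000 = -754/151875 rad
Load 2 — applied couple M₀=15 kN·m at a=4/3 m (b=L-a=8/3):
  θ_2 = M₀a/EI  [x>a] = 15·(4/3)/20000 = 1/1000 rad
Load 3 — applied couple M₀=-5 kN·m at a=8/5 m (b=L-a=12/5):
  θ_3 = M₀a/EI  [x>a] = (-5)·(8/5)/20000 = -1/2500 rad
Superposition: θ = Σ θ_i = -5303/1215000 rad ≈ -0.004365 rad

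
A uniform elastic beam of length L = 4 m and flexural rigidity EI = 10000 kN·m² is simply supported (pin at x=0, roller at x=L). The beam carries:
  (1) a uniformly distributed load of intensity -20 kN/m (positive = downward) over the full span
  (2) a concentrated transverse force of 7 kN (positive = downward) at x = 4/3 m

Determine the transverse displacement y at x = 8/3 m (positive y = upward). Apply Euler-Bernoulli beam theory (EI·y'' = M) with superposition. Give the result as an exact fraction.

Load 1 — uniform load w=-20 kN/m over full span:
  y_1 = -wx(L³-2Lx²+x³)/(24EI) = -(-20)·(8/3)·(4³-2·4·(8/3)²+(8/3)³)/(24·10000) = 176/30375 m
Load 2 — point force P=7 kN at a=4/3 m (b=L-a=8/3):
  y_2 = -Pa(L-x)(2Lx-a²-x²)/(6LEI)  [x>a] = -7·(4/3)·(4-(8/3))·(2·4·(8/3)-(4/3)²-(8/3)²)/(6·4·10000) = -98/151875 m
Superposition: y = Σ y_i = 782/151875 m ≈ 0.005149 m

y(8/3) = 782/151875 m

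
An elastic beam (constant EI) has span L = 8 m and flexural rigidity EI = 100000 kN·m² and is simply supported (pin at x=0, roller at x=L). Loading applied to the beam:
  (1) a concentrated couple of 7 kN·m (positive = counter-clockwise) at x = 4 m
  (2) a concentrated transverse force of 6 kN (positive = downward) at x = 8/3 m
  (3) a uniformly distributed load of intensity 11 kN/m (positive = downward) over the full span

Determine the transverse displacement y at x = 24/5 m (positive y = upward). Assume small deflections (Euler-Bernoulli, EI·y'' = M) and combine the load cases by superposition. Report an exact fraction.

Load 1 — applied couple M₀=7 kN·m at a=4 m (b=L-a=4):
  y_1 = (M₀x³/(6L)-M₀(x-a)²/2+C₁x)/EI  [x>a] with C₁=M₀(3b²-L²)/(6L)=-7/3 = (7·(24/5)³/(6·8)-7·((24/5)-4)²/2+(-7/3)·(24/5))/100000 = 21/781250 m
Load 2 — point force P=6 kN at a=8/3 m (b=L-a=16/3):
  y_2 = -Pa(L-x)(2Lx-a²-x²)/(6LEI)  [x>a] = -6·(8/3)·(8-(24/5))·(2·8·(24/5)-(8/3)²-(24/5)²)/(6·8·100000) = -5248/10546875 m
Load 3 — uniform load w=11 kN/m over full span:
  y_3 = -wx(L³-2Lx²+x³)/(24EI) = -11·(24/5)·(8³-2·8·(24/5)²+(24/5)³)/(24·100000) = -10912/1953125 m
Superposition: y = Σ y_i = -638893/105468750 m ≈ -0.006058 m

y(24/5) = -638893/105468750 m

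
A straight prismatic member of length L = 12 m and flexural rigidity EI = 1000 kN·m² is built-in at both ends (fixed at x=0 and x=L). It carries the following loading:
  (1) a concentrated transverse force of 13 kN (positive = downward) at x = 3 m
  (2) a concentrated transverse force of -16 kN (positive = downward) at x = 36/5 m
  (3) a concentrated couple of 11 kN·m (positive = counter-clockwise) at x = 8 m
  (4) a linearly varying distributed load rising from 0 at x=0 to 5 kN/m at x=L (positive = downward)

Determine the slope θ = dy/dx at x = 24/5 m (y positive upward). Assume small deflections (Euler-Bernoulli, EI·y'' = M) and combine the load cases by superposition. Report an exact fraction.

Load 1 — point force P=13 kN at a=3 m (b=L-a=9):
  θ_1 = Pa²(L-x)(2bL-(3b+a)(L-x))/(2L³EI)  [x>a] = 13·3²·(12-(24/5))·(2·9·12-(3·9+3)·(12-(24/5)))/(2·12³·1000) = 0 rad
Load 2 — point force P=-16 kN at a=36/5 m (b=L-a=24/5):
  θ_2 = -Pb²x(2aL-(3a+b)x)/(2L³EI)  [x≤a] = -(-16)·(24/5)²·(24/5)·(2·(36/5)·12-(3·(36/5)+(24/5))·(24/5))/(2·12³·1000) = 9216/390625 rad
Load 3 — applied couple M₀=11 kN·m at a=8 m (b=L-a=4):
  θ_3 = (R_Ax²/2 - M_Ax)/EI  [x≤a] with R_A=11/9, M_A=11/3 = ((11/9)·(24/5)²/2 - (11/3)·(24/5))/1000 = -11/3125 rad
Load 4 — triangular load w₀=5 kN/m (0→w₀ over full span):
  θ_4 = -w₀(2x(L-x)(L-2x)(x+2L)+x²(L-x)²)/(120LEI) = -5·(2·(24/5)·(12-(24/5))·(12-2·(24/5))·((24/5)+2·12)+(24/5)²·(12-(24/5))²)/(120·12·1000) = -324/15625 rad
Superposition: θ = Σ θ_i = -259/390625 rad ≈ -0.000663 rad

θ(24/5) = -259/390625 rad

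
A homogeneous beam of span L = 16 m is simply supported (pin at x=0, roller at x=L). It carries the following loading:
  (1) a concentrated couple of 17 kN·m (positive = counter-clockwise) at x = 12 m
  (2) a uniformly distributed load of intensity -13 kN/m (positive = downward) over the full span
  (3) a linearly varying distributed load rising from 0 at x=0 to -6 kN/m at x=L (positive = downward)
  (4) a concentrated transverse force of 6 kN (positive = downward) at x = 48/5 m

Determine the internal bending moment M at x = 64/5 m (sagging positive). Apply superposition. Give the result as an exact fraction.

M(64/5) = -41481/125 kN·m

Load 1 — applied couple M₀=17 kN·m at a=12 m (b=L-a=4):
  M_1 = M₀x/L - M₀  [x>a] = 17·(64/5)/16 - 17 = -17/5 kN·m
Load 2 — uniform load w=-13 kN/m over full span:
  M_2 = wx(L-x)/2 = (-13)·(64/5)·(16-(64/5))/2 = -6656/25 kN·m
Load 3 — triangular load w₀=-6 kN/m (0→w₀ over full span):
  M_3 = w₀Lx/6 - w₀x³/(6L) = (-6)·16·(64/5)/6 - (-6)·(64/5)³/(6·16) = -9216/125 kN·m
Load 4 — point force P=6 kN at a=48/5 m (b=L-a=32/5):
  M_4 = Pa(L-x)/L  [x>a] = 6·(48/5)·(16-(64/5))/16 = 288/25 kN·m
Superposition: M = Σ M_i = -41481/125 kN·m ≈ -331.848000 kN·m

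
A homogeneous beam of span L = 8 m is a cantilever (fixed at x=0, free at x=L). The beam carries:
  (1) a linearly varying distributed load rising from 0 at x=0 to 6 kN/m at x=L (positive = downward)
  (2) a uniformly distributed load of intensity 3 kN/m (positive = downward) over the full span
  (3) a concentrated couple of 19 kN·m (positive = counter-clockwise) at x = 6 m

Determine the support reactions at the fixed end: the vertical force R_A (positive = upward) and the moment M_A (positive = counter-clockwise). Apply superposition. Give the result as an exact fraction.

Load 1 — triangular load w₀=6 kN/m (0→w₀ over full span):
  R_A = w₀L/2 = 6·8/2 = 24 kN
  M_A = w₀L²/3 = 6·8²/3 = 128 kN·m
Load 2 — uniform load w=3 kN/m over full span:
  R_A = wL = 3·8 = 24 kN
  M_A = wL²/2 = 3·8²/2 = 96 kN·m
Load 3 — applied couple M₀=19 kN·m at a=6 m (b=L-a=2):
  R_A = 0 kN
  M_A = -M₀ = -19 kN·m
Superposition: R_A = 48 kN, M_A = 205 kN·m

R_A = 48 kN, M_A = 205 kN·m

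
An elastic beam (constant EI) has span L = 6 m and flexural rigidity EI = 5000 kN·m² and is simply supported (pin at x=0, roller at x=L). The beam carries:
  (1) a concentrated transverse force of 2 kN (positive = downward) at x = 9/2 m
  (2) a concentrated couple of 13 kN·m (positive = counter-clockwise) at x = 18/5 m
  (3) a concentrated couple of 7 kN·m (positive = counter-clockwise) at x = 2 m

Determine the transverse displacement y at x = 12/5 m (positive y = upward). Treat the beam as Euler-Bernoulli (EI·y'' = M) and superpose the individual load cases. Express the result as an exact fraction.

Load 1 — point force P=2 kN at a=9/2 m (b=L-a=3/2):
  y_1 = -Pbx(L²-b²-x²)/(6LEI)  [x≤a] = -2·(3/2)·(12/5)·(6²-(3/2)²-(12/5)²)/(6·6·5000) = -2799/2500000 m
Load 2 — applied couple M₀=13 kN·m at a=18/5 m (b=L-a=12/5):
  y_2 = (M₀x³/(6L)+C₁x)/EI  [x≤a] with C₁=M₀(3b²-L²)/(6L)=-169/25 = (13·(12/5)³/(6·6)+(-169/25)·(12/5))/5000 = -351/156250 m
Load 3 — applied couple M₀=7 kN·m at a=2 m (b=L-a=4):
  y_3 = (M₀x³/(6L)-M₀(x-a)²/2+C₁x)/EI  [x>a] with C₁=M₀(3b²-L²)/(6L)=7/3 = (7·(12/5)³/(6·6)-7·((12/5)-2)²/2+(7/3)·(12/5))/5000 = 483/312500 m
Superposition: y = Σ y_i = -4551/2500000 m ≈ -0.001820 m

y(12/5) = -4551/2500000 m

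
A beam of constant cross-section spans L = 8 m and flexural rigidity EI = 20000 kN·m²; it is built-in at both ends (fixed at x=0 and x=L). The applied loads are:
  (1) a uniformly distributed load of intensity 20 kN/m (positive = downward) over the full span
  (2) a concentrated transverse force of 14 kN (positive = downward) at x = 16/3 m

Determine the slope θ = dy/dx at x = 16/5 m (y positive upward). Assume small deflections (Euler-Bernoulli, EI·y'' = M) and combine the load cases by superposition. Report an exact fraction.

Load 1 — uniform load w=20 kN/m over full span:
  θ_1 = -wx(L-x)(L-2x)/(12EI) = -20·(16/5)·(8-(16/5))·(8-2·(16/5))/(12·20000) = -32/15625 rad
Load 2 — point force P=14 kN at a=16/3 m (b=L-a=8/3):
  θ_2 = -Pb²x(2aL-(3a+b)x)/(2L³EI)  [x≤a] = -14·(8/3)²·(16/5)·(2·(16/3)·8-(3·(16/3)+(8/3))·(16/5))/(2·8³·20000) = -56/140625 rad
Superposition: θ = Σ θ_i = -344/140625 rad ≈ -0.002446 rad

θ(16/5) = -344/140625 rad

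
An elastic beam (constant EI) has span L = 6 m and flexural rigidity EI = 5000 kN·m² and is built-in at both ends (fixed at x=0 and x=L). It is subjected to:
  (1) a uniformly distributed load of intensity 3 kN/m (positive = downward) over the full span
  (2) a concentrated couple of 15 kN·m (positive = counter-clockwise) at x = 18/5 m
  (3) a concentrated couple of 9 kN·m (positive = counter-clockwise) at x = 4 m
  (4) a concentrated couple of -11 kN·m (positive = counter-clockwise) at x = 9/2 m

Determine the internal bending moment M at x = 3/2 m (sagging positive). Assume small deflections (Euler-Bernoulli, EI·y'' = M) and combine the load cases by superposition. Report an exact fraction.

M(3/2) = 331/160 kN·m

Load 1 — uniform load w=3 kN/m over full span:
  M_1 = wLx/2 - wL²/12 - wx²/2 = 3·6·(3/2)/2 - 3·6²/12 - 3·(3/2)²/2 = 9/8 kN·m
Load 2 — applied couple M₀=15 kN·m at a=18/5 m (b=L-a=12/5):
  M_2 = R_Ax - M_A  [x≤a] with R_A=18/5, M_A=24/5 = (18/5)·(3/2) - (24/5) = 3/5 kN·m
Load 3 — applied couple M₀=9 kN·m at a=4 m (b=L-a=2):
  M_3 = R_Ax - M_A  [x≤a] with R_A=2, M_A=3 = 2·(3/2) - 3 = 0 kN·m
Load 4 — applied couple M₀=-11 kN·m at a=9/2 m (b=L-a=3/2):
  M_4 = R_Ax - M_A  [x≤a] with R_A=-33/16, M_A=-55/16 = (-33/16)·(3/2) - (-55/16) = 11/32 kN·m
Superposition: M = Σ M_i = 331/160 kN·m ≈ 2.068750 kN·m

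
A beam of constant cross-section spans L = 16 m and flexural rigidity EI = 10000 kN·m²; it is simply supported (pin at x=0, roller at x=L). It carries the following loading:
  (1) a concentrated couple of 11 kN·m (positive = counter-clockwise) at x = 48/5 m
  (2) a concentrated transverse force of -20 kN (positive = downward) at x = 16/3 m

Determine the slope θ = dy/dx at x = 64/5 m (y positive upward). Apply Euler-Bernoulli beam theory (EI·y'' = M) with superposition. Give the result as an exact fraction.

Load 1 — applied couple M₀=11 kN·m at a=48/5 m (b=L-a=32/5):
  θ_1 = (M₀x²/(2L)-M₀(x-a)+C₁)/EI  [x>a] with C₁=M₀(3b²-L²)/(6L)=-1144/75 = (11·(64/5)²/(2·16)-11·((64/5)-(48/5))+(-1144/75))/10000 = 11/18750 rad
Load 2 — point force P=-20 kN at a=16/3 m (b=L-a=32/3):
  θ_2 = -Pa(2L²-6Lx+3x²+a²)/(6LEI)  [x>a] = -(-20)·(16/3)·(2·16²-6·16·(64/5)+3·(64/5)²+(16/3)²)/(6·16·10000) = -5536/253125 rad
Superposition: θ = Σ θ_i = -431/20250 rad ≈ -0.021284 rad

θ(64/5) = -431/20250 rad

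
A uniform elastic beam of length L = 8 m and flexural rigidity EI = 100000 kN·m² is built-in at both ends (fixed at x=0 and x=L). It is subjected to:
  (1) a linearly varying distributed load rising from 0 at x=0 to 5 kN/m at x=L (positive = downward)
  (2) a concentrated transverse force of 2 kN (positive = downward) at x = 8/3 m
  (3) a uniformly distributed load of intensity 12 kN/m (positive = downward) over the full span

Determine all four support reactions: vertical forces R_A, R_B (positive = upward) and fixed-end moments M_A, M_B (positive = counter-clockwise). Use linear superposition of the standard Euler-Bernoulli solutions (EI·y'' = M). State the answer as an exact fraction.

Load 1 — triangular load w₀=5 kN/m (0→w₀ over full span):
  R_A = 3w₀L/20 = 3·5·8/20 = 6 kN
  M_A = w₀L²/30 = 5·8²/30 = 32/3 kN·m
  R_B = 7w₀L/20 = 7·5·8/20 = 14 kN
  M_B = -w₀L²/20 = -5·8²/20 = -16 kN·m
Load 2 — point force P=2 kN at a=8/3 m (b=L-a=16/3):
  R_A = Pb²(3a+b)/L³ = 2·(16/3)²·(3·(8/3)+(16/3))/8³ = 40/27 kN
  M_A = Pab²/L² = 2·(8/3)·(16/3)²/8² = 64/27 kN·m
  R_B = Pa²(a+3b)/L³ = 2·(8/3)²·((8/3)+3·(16/3))/8³ = 14/27 kN
  M_B = -Pa²b/L² = -2·(8/3)²·(16/3)/8² = -32/27 kN·m
Load 3 — uniform load w=12 kN/m over full span:
  R_A = wL/2 = 12·8/2 = 48 kN
  M_A = wL²/12 = 12·8²/12 = 64 kN·m
  R_B = wL/2 = 12·8/2 = 48 kN
  M_B = -wL²/12 = -12·8²/12 = -64 kN·m
Superposition: R_A = 1498/27 kN, M_A = 2080/27 kN·m, R_B = 1688/27 kN, M_B = -2192/27 kN·m

R_A = 1498/27 kN, M_A = 2080/27 kN·m, R_B = 1688/27 kN, M_B = -2192/27 kN·m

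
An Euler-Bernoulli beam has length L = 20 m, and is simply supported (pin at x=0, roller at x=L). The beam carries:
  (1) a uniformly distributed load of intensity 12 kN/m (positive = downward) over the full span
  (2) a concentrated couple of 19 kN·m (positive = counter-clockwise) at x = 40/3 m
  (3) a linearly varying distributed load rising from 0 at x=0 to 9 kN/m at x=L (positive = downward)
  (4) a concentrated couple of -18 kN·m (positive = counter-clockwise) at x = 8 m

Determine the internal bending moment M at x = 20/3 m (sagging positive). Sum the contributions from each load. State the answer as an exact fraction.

Load 1 — uniform load w=12 kN/m over full span:
  M_1 = wx(L-x)/2 = 12·(20/3)·(20-(20/3))/2 = 1600/3 kN·m
Load 2 — applied couple M₀=19 kN·m at a=40/3 m (b=L-a=20/3):
  M_2 = M₀x/L  [x≤a] = 19·(20/3)/20 = 19/3 kN·m
Load 3 — triangular load w₀=9 kN/m (0→w₀ over full span):
  M_3 = w₀Lx/6 - w₀x³/(6L) = 9·20·(20/3)/6 - 9·(20/3)³/(6·20) = 1600/9 kN·m
Load 4 — applied couple M₀=-18 kN·m at a=8 m (b=L-a=12):
  M_4 = M₀x/L  [x≤a] = (-18)·(20/3)/20 = -6 kN·m
Superposition: M = Σ M_i = 6403/9 kN·m ≈ 711.444444 kN·m

M(20/3) = 6403/9 kN·m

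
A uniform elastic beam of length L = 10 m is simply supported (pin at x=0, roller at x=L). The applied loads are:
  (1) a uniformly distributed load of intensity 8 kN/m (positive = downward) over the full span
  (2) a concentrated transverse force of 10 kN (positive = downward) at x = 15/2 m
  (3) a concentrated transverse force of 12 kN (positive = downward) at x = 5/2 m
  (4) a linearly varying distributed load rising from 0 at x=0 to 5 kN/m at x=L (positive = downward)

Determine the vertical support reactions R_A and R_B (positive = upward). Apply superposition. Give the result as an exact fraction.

Load 1 — uniform load w=8 kN/m over full span:
  R_A = wL/2 = 8·10/2 = 40 kN
  R_B = wL/2 = 8·10/2 = 40 kN
Load 2 — point force P=10 kN at a=15/2 m (b=L-a=5/2):
  R_A = Pb/L = 10·(5/2)/10 = 5/2 kN
  R_B = Pa/L = 10·(15/2)/10 = 15/2 kN
Load 3 — point force P=12 kN at a=5/2 m (b=L-a=15/2):
  R_A = Pb/L = 12·(15/2)/10 = 9 kN
  R_B = Pa/L = 12·(5/2)/10 = 3 kN
Load 4 — triangular load w₀=5 kN/m (0→w₀ over full span):
  R_A = w₀L/6 = 5·10/6 = 25/3 kN
  R_B = w₀L/3 = 5·10/3 = 50/3 kN
Superposition: R_A = 359/6 kN, R_B = 403/6 kN

R_A = 359/6 kN, R_B = 403/6 kN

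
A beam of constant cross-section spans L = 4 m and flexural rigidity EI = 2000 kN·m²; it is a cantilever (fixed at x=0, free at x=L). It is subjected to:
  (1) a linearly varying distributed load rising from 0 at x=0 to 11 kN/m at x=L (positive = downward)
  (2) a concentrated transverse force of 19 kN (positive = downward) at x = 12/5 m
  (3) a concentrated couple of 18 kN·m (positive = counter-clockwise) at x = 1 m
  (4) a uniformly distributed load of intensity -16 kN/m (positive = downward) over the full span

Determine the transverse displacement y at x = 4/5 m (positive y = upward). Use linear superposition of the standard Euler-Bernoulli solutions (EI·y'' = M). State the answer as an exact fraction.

y(4/5) = 34153/5859375 m

Load 1 — triangular load w₀=11 kN/m (0→w₀ over full span):
  y_1 = (w₀Lx³/12-w₀L²x²/6-w₀x⁵/(120L))/EI = (11·4·(4/5)³/12-11·4²·(4/5)²/6-11·(4/5)⁵/(120·4))/2000 = -49522/5859375 m
Load 2 — point force P=19 kN at a=12/5 m (b=L-a=8/5):
  y_2 = -Px²(3a-x)/(6EI)  [x≤a] = -19·(4/5)²·(3·(12/5)-(4/5))/(6·2000) = -304/46875 m
Load 3 — applied couple M₀=18 kN·m at a=1 m (b=L-a=3):
  y_3 = M₀x²/(2EI)  [x≤a] = 18·(4/5)²/(2·2000) = 9/3125 m
Load 4 — uniform load w=-16 kN/m over full span:
  y_4 = -wx²(x²-4Lx+6L²)/(24EI) = -(-16)·(4/5)²·((4/5)²-4·4·(4/5)+6·4²)/(24·2000) = 4192/234375 m
Superposition: y = Σ y_i = 34153/5859375 m ≈ 0.005829 m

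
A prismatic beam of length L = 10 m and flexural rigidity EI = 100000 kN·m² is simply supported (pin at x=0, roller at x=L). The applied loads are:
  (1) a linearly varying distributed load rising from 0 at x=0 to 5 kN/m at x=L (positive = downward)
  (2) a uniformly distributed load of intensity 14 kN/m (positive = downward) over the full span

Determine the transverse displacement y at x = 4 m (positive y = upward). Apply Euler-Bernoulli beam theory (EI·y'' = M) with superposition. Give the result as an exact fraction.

y(4) = -7651/375000 m

Load 1 — triangular load w₀=5 kN/m (0→w₀ over full span):
  y_1 = -w₀x(7L⁴-10L²x²+3x⁴)/(360LEI) = -5·4·(7·10⁴-10·10²·4²+3·4⁴)/(360·10·100000) = -1141/375000 m
Load 2 — uniform load w=14 kN/m over full span:
  y_2 = -wx(L³-2Lx²+x³)/(24EI) = -14·4·(10³-2·10·4²+4³)/(24·100000) = -217/12500 m
Superposition: y = Σ y_i = -7651/375000 m ≈ -0.020403 m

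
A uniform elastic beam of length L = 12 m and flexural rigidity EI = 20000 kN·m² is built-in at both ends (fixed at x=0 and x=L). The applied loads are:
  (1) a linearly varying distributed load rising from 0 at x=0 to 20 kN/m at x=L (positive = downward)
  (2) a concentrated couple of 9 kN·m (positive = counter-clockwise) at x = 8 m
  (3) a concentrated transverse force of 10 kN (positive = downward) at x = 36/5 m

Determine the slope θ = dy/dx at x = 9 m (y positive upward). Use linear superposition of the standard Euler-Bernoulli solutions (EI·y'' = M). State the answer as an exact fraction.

θ(9) = 33111/4000000 rad

Load 1 — triangular load w₀=20 kN/m (0→w₀ over full span):
  θ_1 = -w₀(2x(L-x)(L-2x)(x+2L)+x²(L-x)²)/(120LEI) = -20·(2·9·(12-9)·(12-2·9)·(9+2·12)+9²·(12-9)²)/(120·12·20000) = 1107/160000 rad
Load 2 — applied couple M₀=9 kN·m at a=8 m (b=L-a=4):
  θ_2 = (R_Ax²/2 - M_Ax - M₀(x-a))/EI  [x>a] with R_A=1, M_A=3 = (1·9²/2 - 3·9 - 9·(9-8))/20000 = 9/40000 rad
Load 3 — point force P=10 kN at a=36/5 m (b=L-a=24/5):
  θ_3 = Pa²(L-x)(2bL-(3b+a)(L-x))/(2L³EI)  [x>a] = 10·(36/5)²·(12-9)·(2·(24/5)·12-(3·(24/5)+(36/5))·(12-9))/(2·12³·20000) = 567/500000 rad
Superposition: θ = Σ θ_i = 33111/4000000 rad ≈ 0.008278 rad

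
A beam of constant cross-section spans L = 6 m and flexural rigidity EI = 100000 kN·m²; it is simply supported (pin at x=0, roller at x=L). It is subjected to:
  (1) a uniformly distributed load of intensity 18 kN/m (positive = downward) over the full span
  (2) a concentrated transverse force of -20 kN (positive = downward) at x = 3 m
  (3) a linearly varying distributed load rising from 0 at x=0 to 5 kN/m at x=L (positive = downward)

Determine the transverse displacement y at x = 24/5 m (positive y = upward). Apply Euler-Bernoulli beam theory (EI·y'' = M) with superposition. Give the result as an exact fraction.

Load 1 — uniform load w=18 kN/m over full span:
  y_1 = -wx(L³-2Lx²+x³)/(24EI) = -18·(24/5)·(6³-2·6·(24/5)²+(24/5)³)/(24·100000) = -7047/3906250 m
Load 2 — point force P=-20 kN at a=3 m (b=L-a=3):
  y_2 = -Pa(L-x)(2Lx-a²-x²)/(6LEI)  [x>a] = -(-20)·3·(6-(24/5))·(2·6·(24/5)-3²-(24/5)²)/(6·6·100000) = 639/1250000 m
Load 3 — triangular load w₀=5 kN/m (0→w₀ over full span):
  y_3 = -w₀x(7L⁴-10L²x²+3x⁴)/(360LEI) = -5·(24/5)·(7·6⁴-10·6²·(24/5)²+3·(24/5)⁴)/(360·6·100000) = -10287/39062500 m
Superposition: y = Σ y_i = -243153/156250000 m ≈ -0.001556 m

y(24/5) = -243153/156250000 m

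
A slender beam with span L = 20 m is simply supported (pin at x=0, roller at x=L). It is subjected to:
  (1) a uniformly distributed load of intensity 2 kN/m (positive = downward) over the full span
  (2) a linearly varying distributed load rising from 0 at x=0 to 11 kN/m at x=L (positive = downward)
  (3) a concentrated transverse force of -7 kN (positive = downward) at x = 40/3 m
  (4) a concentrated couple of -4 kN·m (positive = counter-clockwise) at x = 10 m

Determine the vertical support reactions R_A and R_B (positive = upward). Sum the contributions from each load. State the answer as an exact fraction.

R_A = 812/15 kN, R_B = 1333/15 kN

Load 1 — uniform load w=2 kN/m over full span:
  R_A = wL/2 = 2·20/2 = 20 kN
  R_B = wL/2 = 2·20/2 = 20 kN
Load 2 — triangular load w₀=11 kN/m (0→w₀ over full span):
  R_A = w₀L/6 = 11·20/6 = 110/3 kN
  R_B = w₀L/3 = 11·20/3 = 220/3 kN
Load 3 — point force P=-7 kN at a=40/3 m (b=L-a=20/3):
  R_A = Pb/L = (-7)·(20/3)/20 = -7/3 kN
  R_B = Pa/L = (-7)·(40/3)/20 = -14/3 kN
Load 4 — applied couple M₀=-4 kN·m at a=10 m (b=L-a=10):
  R_A = M₀/L = (-4)/20 = -1/5 kN
  R_B = -M₀/L = -(-4)/20 = 1/5 kN
Superposition: R_A = 812/15 kN, R_B = 1333/15 kN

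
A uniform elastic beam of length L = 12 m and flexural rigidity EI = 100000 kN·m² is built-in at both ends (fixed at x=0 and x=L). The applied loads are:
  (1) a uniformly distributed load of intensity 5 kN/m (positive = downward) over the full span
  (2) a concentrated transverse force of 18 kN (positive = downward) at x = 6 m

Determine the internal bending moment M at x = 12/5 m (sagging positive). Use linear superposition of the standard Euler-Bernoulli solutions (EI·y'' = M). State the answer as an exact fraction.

M(12/5) = -39/5 kN·m

Load 1 — uniform load w=5 kN/m over full span:
  M_1 = wLx/2 - wL²/12 - wx²/2 = 5·12·(12/5)/2 - 5·12²/12 - 5·(12/5)²/2 = -12/5 kN·m
Load 2 — point force P=18 kN at a=6 m (b=L-a=6):
  M_2 = Pb²(3a+b)x/L³ - Pab²/L²  [x≤a] = 18·6²·(3·6+6)·(12/5)/12³ - 18·6·6²/12² = -27/5 kN·m
Superposition: M = Σ M_i = -39/5 kN·m ≈ -7.800000 kN·m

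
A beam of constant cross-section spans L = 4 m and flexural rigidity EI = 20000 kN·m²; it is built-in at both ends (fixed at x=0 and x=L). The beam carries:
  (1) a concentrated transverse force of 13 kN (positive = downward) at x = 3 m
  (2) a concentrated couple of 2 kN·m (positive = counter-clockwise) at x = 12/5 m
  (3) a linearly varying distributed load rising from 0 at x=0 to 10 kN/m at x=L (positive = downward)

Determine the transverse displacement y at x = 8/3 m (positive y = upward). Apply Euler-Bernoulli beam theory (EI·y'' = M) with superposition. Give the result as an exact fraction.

Load 1 — point force P=13 kN at a=3 m (b=L-a=1):
  y_1 = -Pb²x²(3aL-(3a+b)x)/(6L³EI)  [x≤a] = -13·1²·(8/3)²·(3·3·4-(3·3+1)·(8/3))/(6·4³·20000) = -91/810000 m
Load 2 — applied couple M₀=2 kN·m at a=12/5 m (b=L-a=8/5):
  y_2 = (R_Ax³/6 - M_Ax²/2 - M₀(x-a)²/2)/EI  [x>a] with R_A=18/25, M_A=16/25 = ((18/25)·(8/3)³/6 - (16/25)·(8/3)²/2 - 2·((8/3)-(12/5))²/2)/20000 = -1/281250 m
Load 3 — triangular load w₀=10 kN/m (0→w₀ over full span):
  y_3 = -w₀x²(L-x)²(x+2L)/(120LEI) = -10·(8/3)²·(4-(8/3))²·((8/3)+2·4)/(120·4·20000) = -64/455625 m
Superposition: y = Σ y_i = -46723/182250000 m ≈ -0.000256 m

y(8/3) = -46723/182250000 m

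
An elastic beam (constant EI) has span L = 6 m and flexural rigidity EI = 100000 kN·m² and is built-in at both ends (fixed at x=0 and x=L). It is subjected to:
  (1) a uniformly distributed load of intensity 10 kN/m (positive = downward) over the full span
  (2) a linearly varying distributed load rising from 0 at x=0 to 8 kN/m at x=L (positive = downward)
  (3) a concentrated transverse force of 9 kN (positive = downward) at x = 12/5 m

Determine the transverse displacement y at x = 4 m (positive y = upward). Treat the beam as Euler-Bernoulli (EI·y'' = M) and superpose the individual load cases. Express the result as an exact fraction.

Load 1 — uniform load w=10 kN/m over full span:
  y_1 = -wx²(L-x)²/(24EI) = -10·4²·(6-4)²/(24·100000) = -1/3750 m
Load 2 — triangular load w₀=8 kN/m (0→w₀ over full span):
  y_2 = -w₀x²(L-x)²(x+2L)/(120LEI) = -8·4²·(6-4)²·(4+2·6)/(120·6·100000) = -16/140625 m
Load 3 — point force P=9 kN at a=12/5 m (b=L-a=18/5):
  y_3 = -Pa²(L-x)²(3bL-(3b+a)(L-x))/(6L³EI)  [x>a] = -9·(12/5)²·(6-4)²·(3·(18/5)·6-(3·(18/5)+(12/5))·(6-4))/(6·6³·100000) = -24/390625 m
Superposition: y = Σ y_i = -3107/7031250 m ≈ -0.000442 m

y(4) = -3107/7031250 m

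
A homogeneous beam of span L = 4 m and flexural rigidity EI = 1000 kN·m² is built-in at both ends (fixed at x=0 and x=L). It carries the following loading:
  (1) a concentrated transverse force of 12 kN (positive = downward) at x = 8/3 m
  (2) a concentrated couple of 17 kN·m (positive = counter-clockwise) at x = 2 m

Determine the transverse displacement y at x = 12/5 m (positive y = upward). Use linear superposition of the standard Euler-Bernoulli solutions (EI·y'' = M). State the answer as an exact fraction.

y(12/5) = -31/15625 m

Load 1 — point force P=12 kN at a=8/3 m (b=L-a=4/3):
  y_1 = -Pb²x²(3aL-(3a+b)x)/(6L³EI)  [x≤a] = -12·(4/3)²·(12/5)²·(3·(8/3)·4-(3·(8/3)+(4/3))·(12/5))/(6·4³·1000) = -48/15625 m
Load 2 — applied couple M₀=17 kN·m at a=2 m (b=L-a=2):
  y_2 = (R_Ax³/6 - M_Ax²/2 - M₀(x-a)²/2)/EI  [x>a] with R_A=51/8, M_A=17/4 = ((51/8)·(12/5)³/6 - (17/4)·(12/5)²/2 - 17·((12/5)-2)²/2)/1000 = 17/15625 m
Superposition: y = Σ y_i = -31/15625 m ≈ -0.001984 m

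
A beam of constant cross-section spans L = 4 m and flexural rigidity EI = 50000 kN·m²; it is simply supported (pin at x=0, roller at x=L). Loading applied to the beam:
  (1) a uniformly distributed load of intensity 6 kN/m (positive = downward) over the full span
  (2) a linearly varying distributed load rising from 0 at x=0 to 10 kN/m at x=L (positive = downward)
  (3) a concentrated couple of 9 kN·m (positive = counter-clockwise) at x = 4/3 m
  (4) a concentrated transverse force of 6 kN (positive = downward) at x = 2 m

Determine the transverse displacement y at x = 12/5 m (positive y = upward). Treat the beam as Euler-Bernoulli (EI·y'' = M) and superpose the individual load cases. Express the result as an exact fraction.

Load 1 — uniform load w=6 kN/m over full span:
  y_1 = -wx(L³-2Lx²+x³)/(24EI) = -6·(12/5)·(4³-2·4·(12/5)²+(12/5)³)/(24·50000) = -744/1953125 m
Load 2 — triangular load w₀=10 kN/m (0→w₀ over full span):
  y_2 = -w₀x(7L⁴-10L²x²+3x⁴)/(360LEI) = -10·(12/5)·(7·4⁴-10·4²·(12/5)²+3·(12/5)⁴)/(360·4·50000) = -9472/29296875 m
Load 3 — applied couple M₀=9 kN·m at a=4/3 m (b=L-a=8/3):
  y_3 = (M₀x³/(6L)-M₀(x-a)²/2+C₁x)/EI  [x>a] with C₁=M₀(3b²-L²)/(6L)=2 = (9·(12/5)³/(6·4)-9·((12/5)-(4/3))²/2+2·(12/5))/50000 = 38/390625 m
Load 4 — point force P=6 kN at a=2 m (b=L-a=2):
  y_4 = -Pa(L-x)(2Lx-a²-x²)/(6LEI)  [x>a] = -6·2·(4-(12/5))·(2·4·(12/5)-2²-(12/5)²)/(6·4·50000) = -59/390625 m
Superposition: y = Σ y_i = -22207/29296875 m ≈ -0.000758 m

y(12/5) = -22207/29296875 m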